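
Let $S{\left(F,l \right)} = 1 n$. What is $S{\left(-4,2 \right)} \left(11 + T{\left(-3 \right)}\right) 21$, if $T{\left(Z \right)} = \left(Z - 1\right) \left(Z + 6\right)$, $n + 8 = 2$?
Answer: $126$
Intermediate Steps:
$n = -6$ ($n = -8 + 2 = -6$)
$T{\left(Z \right)} = \left(-1 + Z\right) \left(6 + Z\right)$
$S{\left(F,l \right)} = -6$ ($S{\left(F,l \right)} = 1 \left(-6\right) = -6$)
$S{\left(-4,2 \right)} \left(11 + T{\left(-3 \right)}\right) 21 = - 6 \left(11 + \left(-6 + \left(-3\right)^{2} + 5 \left(-3\right)\right)\right) 21 = - 6 \left(11 - 12\right) 21 = \left(-6\right) \left(-1\right) 21 = 6 \cdot 21 = 126$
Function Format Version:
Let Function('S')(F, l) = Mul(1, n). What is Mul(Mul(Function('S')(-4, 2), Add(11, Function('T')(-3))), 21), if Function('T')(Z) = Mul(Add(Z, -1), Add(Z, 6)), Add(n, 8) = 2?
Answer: 126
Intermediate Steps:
n = -6 (n = Add(-8, 2) = -6)
Function('T')(Z) = Mul(Add(-1, Z), Add(6, Z))
Function('S')(F, l) = -6 (Function('S')(F, l) = Mul(1, -6) = -6)
Mul(Mul(Function('S')(-4, 2), Add(11, Function('T')(-3))), 21) = Mul(Mul(-6, Add(11, Add(-6, Pow(-3, 2), Mul(5, -3)))), 21) = Mul(Mul(-6, Add(11, Add(-6, 9, -15))), 21) = Mul(Mul(-6, Add(11, -12)), 21) = Mul(Mul(-6, -1), 21) = Mul(6, 21) = 126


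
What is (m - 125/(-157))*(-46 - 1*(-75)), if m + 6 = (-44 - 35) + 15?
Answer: -315085/157 ≈ -2006.9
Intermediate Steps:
m = -70 (m = -6 + ((-44 - 35) + 15) = -6 + (-79 + 15) = -6 - 64 = -70)
(m - 125/(-157))*(-46 - 1*(-75)) = (-70 - 125/(-157))*(-46 - 1*(-75)) = (-70 - 125*(-1/157))*(-46 + 75) = (-70 + 125/157)*29 = -10865/157*29 = -315085/157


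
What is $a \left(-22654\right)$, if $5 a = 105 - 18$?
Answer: $- \frac{1970898}{5} \approx -3.9418 \cdot 10^{5}$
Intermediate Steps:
$a = \frac{87}{5}$ ($a = \frac{105 - 18}{5} = \frac{1}{5} \cdot 87 = \frac{87}{5} \approx 17.4$)
$a \left(-22654\right) = \frac{87}{5} \left(-22654\right) = - \frac{1970898}{5}$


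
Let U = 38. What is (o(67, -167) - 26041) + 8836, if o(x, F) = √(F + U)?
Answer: -17205 + I*√129 ≈ -17205.0 + 11.358*I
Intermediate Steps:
o(x, F) = √(38 + F) (o(x, F) = √(F + 38) = √(38 + F))
(o(67, -167) - 26041) + 8836 = (√(38 - 167) - 26041) + 8836 = (√(-129) - 26041) + 8836 = (I*√129 - 26041) + 8836 = (-26041 + I*√129) + 8836 = -17205 + I*√129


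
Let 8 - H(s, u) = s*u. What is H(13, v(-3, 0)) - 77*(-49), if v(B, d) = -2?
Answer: 3807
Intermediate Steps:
H(s, u) = 8 - s*u
H(13, v(-3, 0)) - 77*(-49) = (8 - 1*13*(-2)) - 77*(-49) = (8 + 26) + 3773 = 34 + 3773 = 3807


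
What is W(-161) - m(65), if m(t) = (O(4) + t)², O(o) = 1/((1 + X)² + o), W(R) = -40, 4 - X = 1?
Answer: -1708601/400 ≈ -4271.5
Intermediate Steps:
X = 3 (X = 4 - 1*1 = 4 - 1 = 3)
O(o) = 1/(16 + o) (O(o) = 1/((1 + 3)² + o) = 1/(4² + o) = 1/(16 + o))
m(t) = (1/20 + t)² (m(t) = (1/(16 + 4) + t)² = (1/20 + t)²)
W(-161) - m(65) = -40 - (1 + 20*65)²/400 = -40 - (1 + 1300)²/400 = -40 - 1301²/400 = -40 - 1692601/400 = -1708601/400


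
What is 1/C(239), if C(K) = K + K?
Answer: 1/478 ≈ 0.0020920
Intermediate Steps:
C(K) = 2*K
1/C(239) = 1/(2*239) = 1/478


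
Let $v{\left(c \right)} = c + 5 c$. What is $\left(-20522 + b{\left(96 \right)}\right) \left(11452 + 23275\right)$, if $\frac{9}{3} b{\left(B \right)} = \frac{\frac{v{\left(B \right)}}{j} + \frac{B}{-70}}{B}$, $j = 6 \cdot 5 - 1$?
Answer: $- \frac{620018780029}{870} \approx -7.1267 \cdot 10^{8}$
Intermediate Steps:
$j = 29$ ($j = 30 - 1 = 29$)
$v{\left(c \right)} = 6 c$
$b{\left(B \right)} = \frac{391}{6090}$ ($b{\left(B \right)} = \frac{\left(\frac{6 B}{29} + \frac{B}{-70}\right) \frac{1}{B}}{3} = \frac{\left(6 B \frac{1}{29} + B \left(- \frac{1}{70}\right)\right) \frac{1}{B}}{3} = \frac{\left(\frac{6 B}{29} - \frac{B}{70}\right) \frac{1}{B}}{3} = \frac{\frac{391 B}{2030} \frac{1}{B}}{3} = \frac{1}{3} \cdot \frac{391}{2030} = \frac{391}{6090}$)
$\left(-20522 + b{\left(96 \right)}\right) \left(11452 + 23275\right) = \left(-20522 + \frac{391}{6090}\right) \left(11452 + 23275\right) = \left(- \frac{124978589}{6090}\right) 34727 = - \frac{620018780029}{870}$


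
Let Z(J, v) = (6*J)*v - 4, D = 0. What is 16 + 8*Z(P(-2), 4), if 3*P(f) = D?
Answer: -16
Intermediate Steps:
P(f) = 0 (P(f) = (⅓)*0 = 0)
Z(J, v) = -4 + 6*J*v (Z(J, v) = 6*J*v - 4 = -4 + 6*J*v)
16 + 8*Z(P(-2), 4) = 16 + 8*(-4 + 6*0*4) = 16 + 8*(-4 + 0) = 16 + 8*(-4) = 16 - 32 = -16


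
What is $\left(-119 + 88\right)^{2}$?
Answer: $961$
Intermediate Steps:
$\left(-119 + 88\right)^{2} = \left(-31\right)^{2} = 961$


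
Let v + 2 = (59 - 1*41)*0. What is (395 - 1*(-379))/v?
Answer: -387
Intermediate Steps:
v = -2 (v = -2 + (59 - 1*41)*0 = -2 + (59 - 41)*0 = -2 + 18*0 = -2 + 0 = -2)
(395 - 1*(-379))/v = (395 - 1*(-379))/(-2) = (395 + 379)*(-1/2) = 774*(-1/2) = -387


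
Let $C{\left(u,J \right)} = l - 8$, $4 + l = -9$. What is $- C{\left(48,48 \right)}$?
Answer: $21$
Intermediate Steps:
$l = -13$ ($l = -4 - 9 = -13$)
$C{\left(u,J \right)} = -21$ ($C{\left(u,J \right)} = -13 - 8 = -21$)
$- C{\left(48,48 \right)} = \left(-1\right) \left(-21\right) = 21$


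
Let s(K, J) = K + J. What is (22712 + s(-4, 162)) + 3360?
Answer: 26230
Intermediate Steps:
s(K, J) = J + K
(22712 + s(-4, 162)) + 3360 = (22712 + (162 - 4)) + 3360 = (22712 + 158) + 3360 = 22870 + 3360 = 26230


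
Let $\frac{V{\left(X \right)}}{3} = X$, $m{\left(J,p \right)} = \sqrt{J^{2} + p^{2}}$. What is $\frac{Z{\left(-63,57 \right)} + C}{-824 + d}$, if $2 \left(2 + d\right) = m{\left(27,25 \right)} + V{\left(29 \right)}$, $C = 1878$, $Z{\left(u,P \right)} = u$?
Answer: $- \frac{1893650}{815957} - \frac{1210 \sqrt{1354}}{815957} \approx -2.3753$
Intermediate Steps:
$V{\left(X \right)} = 3 X$
$d = \frac{83}{2} + \frac{\sqrt{1354}}{2}$ ($d = -2 + \frac{\sqrt{27^{2} + 25^{2}} + 3 \cdot 29}{2} = -2 + \frac{\sqrt{729 + 625} + 87}{2} = -2 + \frac{\sqrt{1354} + 87}{2} = -2 + \frac{87 + \sqrt{1354}}{2} = -2 + \left(\frac{87}{2} + \frac{\sqrt{1354}}{2}\right) = \frac{83}{2} + \frac{\sqrt{1354}}{2} \approx 59.898$)
$\frac{Z{\left(-63,57 \right)} + C}{-824 + d} = \frac{-63 + 1878}{-824 + \left(\frac{83}{2} + \frac{\sqrt{1354}}{2}\right)} = \frac{1815}{- \frac{1565}{2} + \frac{\sqrt{1354}}{2}}$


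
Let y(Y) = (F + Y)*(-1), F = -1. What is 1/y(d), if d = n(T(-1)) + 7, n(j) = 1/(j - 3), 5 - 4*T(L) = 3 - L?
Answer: -11/62 ≈ -0.17742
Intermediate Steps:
T(L) = ½ + L/4 (T(L) = 5/4 - (3 - L)/4 = 5/4 + (-¾ + L/4) = ½ + L/4)
n(j) = 1/(-3 + j)
d = 73/11 (d = 1/(-3 + (½ + (¼)*(-1))) + 7 = 1/(-3 + (½ - ¼)) + 7 = 1/(-3 + ¼) + 7 = 1/(-11/4) + 7 = -4/11 + 7 = 73/11 ≈ 6.6364)
y(Y) = 1 - Y (y(Y) = (-1 + Y)*(-1) = 1 - Y)
1/y(d) = 1/(1 - 1*73/11) = 1/(1 - 73/11) = 1/(-62/11) = -11/62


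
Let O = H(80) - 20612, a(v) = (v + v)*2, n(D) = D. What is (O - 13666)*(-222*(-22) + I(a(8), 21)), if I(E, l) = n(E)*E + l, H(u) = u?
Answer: -202759942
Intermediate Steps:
a(v) = 4*v (a(v) = (2*v)*2 = 4*v)
O = -20532 (O = 80 - 20612 = -20532)
I(E, l) = l + E² (I(E, l) = E*E + l = E² + l = l + E²)
(O - 13666)*(-222*(-22) + I(a(8), 21)) = (-20532 - 13666)*(-222*(-22) + (21 + (4*8)²)) = -34198*(4884 + (21 + 32²)) = -34198*(4884 + (21 + 1024)) = -34198*(4884 + 1045) = -34198*5929 = -202759942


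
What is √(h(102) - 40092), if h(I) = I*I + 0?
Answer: 2*I*√7422 ≈ 172.3*I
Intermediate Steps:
h(I) = I² (h(I) = I² + 0 = I²)
√(h(102) - 40092) = √(102² - 40092) = √(10404 - 40092) = √(-29688) = 2*I*√7422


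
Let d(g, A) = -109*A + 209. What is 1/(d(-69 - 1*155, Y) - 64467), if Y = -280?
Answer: -1/33738 ≈ -2.9640e-5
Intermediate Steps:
d(g, A) = 209 - 109*A
1/(d(-69 - 1*155, Y) - 64467) = 1/((209 - 109*(-280)) - 64467) = 1/((209 + 30520) - 64467) = 1/(30729 - 64467) = 1/(-33738) = -1/33738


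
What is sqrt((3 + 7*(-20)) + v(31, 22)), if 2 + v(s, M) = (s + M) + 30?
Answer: 2*I*sqrt(14) ≈ 7.4833*I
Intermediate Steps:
v(s, M) = 28 + M + s (v(s, M) = -2 + ((s + M) + 30) = -2 + ((M + s) + 30) = -2 + (30 + M + s) = 28 + M + s)
sqrt((3 + 7*(-20)) + v(31, 22)) = sqrt((3 + 7*(-20)) + (28 + 22 + 31)) = sqrt((3 - 140) + 81) = sqrt(-137 + 81) = sqrt(-56) = 2*I*sqrt(14)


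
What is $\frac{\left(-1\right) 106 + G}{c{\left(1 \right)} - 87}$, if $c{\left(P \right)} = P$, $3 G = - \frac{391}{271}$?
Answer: $\frac{86569}{69918} \approx 1.2381$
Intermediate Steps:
$G = - \frac{391}{813}$ ($G = \frac{\left(-391\right) \frac{1}{271}}{3} = \frac{1}{3} \left(- \frac{391}{271}\right) = - \frac{391}{813} \approx -0.48093$)
$\frac{\left(-1\right) 106 + G}{c{\left(1 \right)} - 87} = \frac{\left(-1\right) 106 - \frac{391}{813}}{1 - 87} = \frac{-106 - \frac{391}{813}}{-86} = \left(- \frac{86569}{813}\right) \left(- \frac{1}{86}\right) = \frac{86569}{69918}$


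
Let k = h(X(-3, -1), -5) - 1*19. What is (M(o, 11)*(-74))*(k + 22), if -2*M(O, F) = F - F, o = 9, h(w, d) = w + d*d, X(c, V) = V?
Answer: 0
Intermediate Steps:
h(w, d) = w + d**2
M(O, F) = 0 (M(O, F) = -(F - F)/2 = -1/2*0 = 0)
k = 5 (k = (-1 + (-5)**2) - 1*19 = (-1 + 25) - 19 = 24 - 19 = 5)
(M(o, 11)*(-74))*(k + 22) = (0*(-74))*(5 + 22) = 0*27 = 0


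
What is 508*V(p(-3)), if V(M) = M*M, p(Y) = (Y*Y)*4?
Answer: 658368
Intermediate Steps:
p(Y) = 4*Y² (p(Y) = Y²*4 = 4*Y²)
V(M) = M²
508*V(p(-3)) = 508*(4*(-3)²)² = 508*(4*9)² = 508*36² = 508*1296 = 658368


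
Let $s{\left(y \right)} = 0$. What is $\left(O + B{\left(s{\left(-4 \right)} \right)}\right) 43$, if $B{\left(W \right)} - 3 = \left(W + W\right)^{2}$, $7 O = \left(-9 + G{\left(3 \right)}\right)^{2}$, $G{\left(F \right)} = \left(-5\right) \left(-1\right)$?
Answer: $\frac{1591}{7} \approx 227.29$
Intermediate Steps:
$G{\left(F \right)} = 5$
$O = \frac{16}{7}$ ($O = \frac{\left(-9 + 5\right)^{2}}{7} = \frac{\left(-4\right)^{2}}{7} = \frac{1}{7} \cdot 16 = \frac{16}{7} \approx 2.2857$)
$B{\left(W \right)} = 3 + 4 W^{2}$ ($B{\left(W \right)} = 3 + \left(W + W\right)^{2} = 3 + \left(2 W\right)^{2} = 3 + 4 W^{2}$)
$\left(O + B{\left(s{\left(-4 \right)} \right)}\right) 43 = \left(\frac{16}{7} + \left(3 + 4 \cdot 0^{2}\right)\right) 43 = \left(\frac{16}{7} + \left(3 + 4 \cdot 0\right)\right) 43 = \left(\frac{16}{7} + \left(3 + 0\right)\right) 43 = \left(\frac{16}{7} + 3\right) 43 = \frac{37}{7} \cdot 43 = \frac{1591}{7}$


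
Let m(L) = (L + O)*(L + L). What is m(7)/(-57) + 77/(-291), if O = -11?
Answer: 1323/1843 ≈ 0.71785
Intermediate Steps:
m(L) = 2*L*(-11 + L) (m(L) = (L - 11)*(L + L) = (-11 + L)*(2*L) = 2*L*(-11 + L))
m(7)/(-57) + 77/(-291) = (2*7*(-11 + 7))/(-57) + 77/(-291) = (2*7*(-4))*(-1/57) + 77*(-1/291) = -56*(-1/57) - 77/291 = 56/57 - 77/291 = 1323/1843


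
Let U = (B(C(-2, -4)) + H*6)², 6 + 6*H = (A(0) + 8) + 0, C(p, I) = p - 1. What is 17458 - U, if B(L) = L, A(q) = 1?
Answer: 17458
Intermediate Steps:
C(p, I) = -1 + p
H = ½ (H = -1 + ((1 + 8) + 0)/6 = -1 + (9 + 0)/6 = -1 + (⅙)*9 = -1 + 3/2 = ½ ≈ 0.50000)
U = 0 (U = ((-1 - 2) + (½)*6)² = (-3 + 3)² = 0² = 0)
17458 - U = 17458 - 1*0 = 17458 + 0 = 17458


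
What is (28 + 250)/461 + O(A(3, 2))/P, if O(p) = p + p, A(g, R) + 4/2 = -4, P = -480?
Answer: 11581/18440 ≈ 0.62804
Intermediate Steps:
A(g, R) = -6 (A(g, R) = -2 - 4 = -6)
O(p) = 2*p
(28 + 250)/461 + O(A(3, 2))/P = (28 + 250)/461 + (2*(-6))/(-480) = 278*(1/461) - 12*(-1/480) = 278/461 + 1/40 = 11581/18440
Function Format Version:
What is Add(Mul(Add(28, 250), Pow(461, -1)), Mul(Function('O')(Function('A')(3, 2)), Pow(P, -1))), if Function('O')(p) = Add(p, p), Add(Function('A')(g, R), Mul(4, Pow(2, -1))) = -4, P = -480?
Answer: Rational(11581, 18440) ≈ 0.62804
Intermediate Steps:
Function('A')(g, R) = -6 (Function('A')(g, R) = Add(-2, -4) = -6)
Function('O')(p) = Mul(2, p)
Add(Mul(Add(28, 250), Pow(461, -1)), Mul(Function('O')(Function('A')(3, 2)), Pow(P, -1))) = Add(Mul(Add(28, 250), Pow(461, -1)), Mul(Mul(2, -6), Pow(-480, -1))) = Add(Mul(278, Rational(1, 461)), Mul(-12, Rational(-1, 480))) = Add(Rational(278, 461), Rational(1, 40)) = Rational(11581, 18440)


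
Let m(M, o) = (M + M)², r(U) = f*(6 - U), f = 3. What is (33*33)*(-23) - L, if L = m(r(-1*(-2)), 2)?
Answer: -25623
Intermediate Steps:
r(U) = 18 - 3*U (r(U) = 3*(6 - U) = 18 - 3*U)
m(M, o) = 4*M² (m(M, o) = (2*M)² = 4*M²)
L = 576 (L = 4*(18 - (-3)*(-2))² = 4*(18 - 3*2)² = 4*(18 - 6)² = 4*12² = 4*144 = 576)
(33*33)*(-23) - L = (33*33)*(-23) - 1*576 = 1089*(-23) - 576 = -25047 - 576 = -25623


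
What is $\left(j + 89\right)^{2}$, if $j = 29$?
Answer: $13924$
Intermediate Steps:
$\left(j + 89\right)^{2} = \left(29 + 89\right)^{2} = 118^{2} = 13924$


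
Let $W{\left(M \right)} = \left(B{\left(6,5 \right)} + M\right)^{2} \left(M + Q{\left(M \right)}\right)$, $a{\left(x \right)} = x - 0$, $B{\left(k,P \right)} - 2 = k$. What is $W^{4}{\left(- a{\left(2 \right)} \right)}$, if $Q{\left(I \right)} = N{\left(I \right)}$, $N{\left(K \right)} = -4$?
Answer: $2176782336$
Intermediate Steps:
$B{\left(k,P \right)} = 2 + k$
$Q{\left(I \right)} = -4$
$a{\left(x \right)} = x$ ($a{\left(x \right)} = x + 0 = x$)
$W{\left(M \right)} = \left(8 + M\right)^{2} \left(-4 + M\right)$ ($W{\left(M \right)} = \left(\left(2 + 6\right) + M\right)^{2} \left(M - 4\right) = \left(8 + M\right)^{2} \left(-4 + M\right)$)
$W^{4}{\left(- a{\left(2 \right)} \right)} = \left(\left(8 - 2\right)^{2} \left(-4 - 2\right)\right)^{4} = \left(6^{2} \left(-6\right)\right)^{4} = \left(36 \left(-6\right)\right)^{4} = \left(-216\right)^{4} = 2176782336$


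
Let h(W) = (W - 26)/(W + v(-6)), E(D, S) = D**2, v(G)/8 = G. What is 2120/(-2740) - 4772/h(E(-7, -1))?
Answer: -656202/3151 ≈ -208.25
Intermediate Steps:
v(G) = 8*G
h(W) = (-26 + W)/(-48 + W) (h(W) = (W - 26)/(W + 8*(-6)) = (-26 + W)/(W - 48) = (-26 + W)/(-48 + W))
2120/(-2740) - 4772/h(E(-7, -1)) = 2120/(-2740) - 4772*(-48 + (-7)**2)/(-26 + (-7)**2) = 2120*(-1/2740) - 4772*(-48 + 49)/(-26 + 49) = -106/137 - 4772/(23/1) = -106/137 - 4772/(1*23) = -106/137 - 4772/23 = -656202/3151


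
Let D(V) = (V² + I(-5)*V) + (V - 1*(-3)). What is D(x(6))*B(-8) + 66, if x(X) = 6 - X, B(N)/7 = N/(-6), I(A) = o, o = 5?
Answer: 94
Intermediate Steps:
I(A) = 5
B(N) = -7*N/6 (B(N) = 7*(N/(-6)) = 7*(N*(-⅙)) = 7*(-N/6) = -7*N/6)
D(V) = 3 + V² + 6*V (D(V) = (V² + 5*V) + (V - 1*(-3)) = (V² + 5*V) + (V + 3) = (V² + 5*V) + (3 + V) = 3 + V² + 6*V)
D(x(6))*B(-8) + 66 = (3 + (6 - 1*6)² + 6*(6 - 1*6))*(-7/6*(-8)) + 66 = (3 + (6 - 6)² + 6*(6 - 6))*(28/3) + 66 = (3 + 0² + 6*0)*(28/3) + 66 = (3 + 0 + 0)*(28/3) + 66 = 3*(28/3) + 66 = 28 + 66 = 94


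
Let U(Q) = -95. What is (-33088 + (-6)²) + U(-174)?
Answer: -33147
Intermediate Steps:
(-33088 + (-6)²) + U(-174) = (-33088 + (-6)²) - 95 = (-33088 + 36) - 95 = -33052 - 95 = -33147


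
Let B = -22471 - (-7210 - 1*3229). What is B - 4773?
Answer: -16805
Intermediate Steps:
B = -12032 (B = -22471 - (-7210 - 3229) = -22471 - 1*(-10439) = -22471 + 10439 = -12032)
B - 4773 = -12032 - 4773 = -16805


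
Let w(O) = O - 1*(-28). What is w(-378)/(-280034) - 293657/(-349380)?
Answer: 41178113669/48919139460 ≈ 0.84176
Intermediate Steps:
w(O) = 28 + O (w(O) = O + 28 = 28 + O)
w(-378)/(-280034) - 293657/(-349380) = (28 - 378)/(-280034) - 293657/(-349380) = -350*(-1/280034) - 293657*(-1/349380) = 175/140017 + 293657/349380 = 41178113669/48919139460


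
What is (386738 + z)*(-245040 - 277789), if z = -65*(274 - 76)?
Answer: -195469032572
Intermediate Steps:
z = -12870 (z = -65*198 = -12870)
(386738 + z)*(-245040 - 277789) = (386738 - 12870)*(-245040 - 277789) = 373868*(-522829) = -195469032572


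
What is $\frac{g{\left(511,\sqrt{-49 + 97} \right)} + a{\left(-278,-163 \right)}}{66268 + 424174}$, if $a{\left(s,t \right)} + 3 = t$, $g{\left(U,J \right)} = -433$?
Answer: $- \frac{599}{490442} \approx -0.0012213$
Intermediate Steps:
$a{\left(s,t \right)} = -3 + t$
$\frac{g{\left(511,\sqrt{-49 + 97} \right)} + a{\left(-278,-163 \right)}}{66268 + 424174} = \frac{-433 - 166}{66268 + 424174} = \frac{-433 - 166}{490442} = \left(-599\right) \frac{1}{490442} = - \frac{599}{490442}$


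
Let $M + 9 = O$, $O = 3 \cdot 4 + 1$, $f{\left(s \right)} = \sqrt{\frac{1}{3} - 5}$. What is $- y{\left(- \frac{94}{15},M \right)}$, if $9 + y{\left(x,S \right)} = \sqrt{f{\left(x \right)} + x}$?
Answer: $9 - \frac{\sqrt{-1410 + 75 i \sqrt{42}}}{15} \approx 8.5746 - 2.5392 i$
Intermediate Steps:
$f{\left(s \right)} = \frac{i \sqrt{42}}{3}$ ($f{\left(s \right)} = \sqrt{\frac{1}{3} - 5} = \sqrt{- \frac{14}{3}} = \frac{i \sqrt{42}}{3}$)
$O = 13$ ($O = 12 + 1 = 13$)
$M = 4$ ($M = -9 + 13 = 4$)
$y{\left(x,S \right)} = -9 + \sqrt{x + \frac{i \sqrt{42}}{3}}$ ($y{\left(x,S \right)} = -9 + \sqrt{\frac{i \sqrt{42}}{3} + x} = -9 + \sqrt{x + \frac{i \sqrt{42}}{3}}$)
$- y{\left(- \frac{94}{15},M \right)} = - (-9 + \frac{\sqrt{9 \left(- \frac{94}{15}\right) + 3 i \sqrt{42}}}{3}) = - (-9 + \frac{\sqrt{- \frac{282}{5} + 3 i \sqrt{42}}}{3}) = 9 - \frac{\sqrt{- \frac{282}{5} + 3 i \sqrt{42}}}{3}$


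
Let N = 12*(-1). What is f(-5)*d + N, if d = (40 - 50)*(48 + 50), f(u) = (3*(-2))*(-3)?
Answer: -17652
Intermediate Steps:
f(u) = 18 (f(u) = -6*(-3) = 18)
N = -12
d = -980 (d = -10*98 = -980)
f(-5)*d + N = 18*(-980) - 12 = -17640 - 12 = -17652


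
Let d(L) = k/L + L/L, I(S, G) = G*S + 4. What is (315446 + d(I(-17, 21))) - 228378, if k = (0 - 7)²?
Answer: 30735308/353 ≈ 87069.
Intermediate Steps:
I(S, G) = 4 + G*S
k = 49 (k = (-7)² = 49)
d(L) = 1 + 49/L (d(L) = 49/L + L/L = 49/L + 1 = 1 + 49/L)
(315446 + d(I(-17, 21))) - 228378 = (315446 + (49 + (4 + 21*(-17)))/(4 + 21*(-17))) - 228378 = (315446 + (49 + (4 - 357))/(4 - 357)) - 228378 = (315446 + (49 - 353)/(-353)) - 228378 = (315446 - 1/353*(-304)) - 228378 = (315446 + 304/353) - 228378 = 111352742/353 - 228378 = 30735308/353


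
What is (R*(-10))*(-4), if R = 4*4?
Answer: 640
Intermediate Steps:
R = 16
(R*(-10))*(-4) = (16*(-10))*(-4) = -160*(-4) = 640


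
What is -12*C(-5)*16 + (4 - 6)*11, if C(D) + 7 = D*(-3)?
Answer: -1558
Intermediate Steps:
C(D) = -7 - 3*D (C(D) = -7 + D*(-3) = -7 - 3*D)
-12*C(-5)*16 + (4 - 6)*11 = -12*(-7 - 3*(-5))*16 + (4 - 6)*11 = -12*(-7 + 15)*16 - 2*11 = -12*8*16 - 22 = -96*16 - 22 = -1536 - 22 = -1558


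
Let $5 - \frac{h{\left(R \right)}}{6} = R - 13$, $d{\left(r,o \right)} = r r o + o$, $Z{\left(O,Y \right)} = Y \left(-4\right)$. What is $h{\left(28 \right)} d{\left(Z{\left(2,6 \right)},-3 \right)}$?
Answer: $103860$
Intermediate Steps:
$Z{\left(O,Y \right)} = - 4 Y$
$d{\left(r,o \right)} = o + o r^{2}$ ($d{\left(r,o \right)} = r^{2} o + o = o r^{2} + o = o + o r^{2}$)
$h{\left(R \right)} = 108 - 6 R$ ($h{\left(R \right)} = 30 - 6 \left(R - 13\right) = 30 - 6 \left(-13 + R\right) = 30 - \left(-78 + 6 R\right) = 108 - 6 R$)
$h{\left(28 \right)} d{\left(Z{\left(2,6 \right)},-3 \right)} = \left(108 - 168\right) \left(- 3 \left(1 + \left(\left(-4\right) 6\right)^{2}\right)\right) = \left(108 - 168\right) \left(- 3 \left(1 + \left(-24\right)^{2}\right)\right) = - 60 \left(- 3 \left(1 + 576\right)\right) = - 60 \left(\left(-3\right) 577\right) = \left(-60\right) \left(-1731\right) = 103860$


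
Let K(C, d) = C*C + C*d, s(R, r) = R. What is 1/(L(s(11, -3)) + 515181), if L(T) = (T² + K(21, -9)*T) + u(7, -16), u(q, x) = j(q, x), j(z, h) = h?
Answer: 1/518058 ≈ 1.9303e-6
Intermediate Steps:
u(q, x) = x
K(C, d) = C² + C*d
L(T) = -16 + T² + 252*T (L(T) = (T² + (21*(21 - 9))*T) - 16 = (T² + (21*12)*T) - 16 = (T² + 252*T) - 16 = -16 + T² + 252*T)
1/(L(s(11, -3)) + 515181) = 1/((-16 + 11² + 252*11) + 515181) = 1/((-16 + 121 + 2772) + 515181) = 1/(2877 + 515181) = 1/518058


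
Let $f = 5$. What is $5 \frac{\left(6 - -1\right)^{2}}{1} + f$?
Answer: $250$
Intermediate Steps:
$5 \frac{\left(6 - -1\right)^{2}}{1} + f = 5 \frac{\left(6 - -1\right)^{2}}{1} + 5 = 5 \left(6 + 1\right)^{2} \cdot 1 + 5 = 5 \cdot 7^{2} \cdot 1 + 5 = 5 \cdot 49 \cdot 1 + 5 = 5 \cdot 49 + 5 = 245 + 5 = 250$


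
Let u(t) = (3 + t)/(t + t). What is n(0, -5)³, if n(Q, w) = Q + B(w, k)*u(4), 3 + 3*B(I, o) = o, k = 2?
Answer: -343/13824 ≈ -0.024812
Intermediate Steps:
B(I, o) = -1 + o/3
u(t) = (3 + t)/(2*t) (u(t) = (3 + t)/((2*t)) = (3 + t)*(1/(2*t)) = (3 + t)/(2*t))
n(Q, w) = -7/24 + Q (n(Q, w) = Q + (-1 + (⅓)*2)*((½)*(3 + 4)/4) = Q + (-1 + ⅔)*((½)*(¼)*7) = Q - ⅓*7/8 = Q - 7/24 = -7/24 + Q)
n(0, -5)³ = (-7/24 + 0)³ = (-7/24)³ = -343/13824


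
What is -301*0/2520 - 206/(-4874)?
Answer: 103/2437 ≈ 0.042265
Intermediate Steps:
-301*0/2520 - 206/(-4874) = 0*(1/2520) - 206*(-1/4874) = 0 + 103/2437 = 103/2437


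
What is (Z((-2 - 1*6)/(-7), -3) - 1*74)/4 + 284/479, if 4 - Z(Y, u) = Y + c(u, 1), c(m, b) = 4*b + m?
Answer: -233943/13412 ≈ -17.443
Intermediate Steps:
c(m, b) = m + 4*b
Z(Y, u) = -Y - u (Z(Y, u) = 4 - (Y + (u + 4*1)) = 4 - (Y + (u + 4)) = 4 - (Y + (4 + u)) = 4 - (4 + Y + u) = 4 + (-4 - Y - u) = -Y - u)
(Z((-2 - 1*6)/(-7), -3) - 1*74)/4 + 284/479 = ((-(-2 - 1*6)/(-7) - 1*(-3)) - 1*74)/4 + 284/479 = ((-(-2 - 6)*(-1)/7 + 3) - 74)*(1/4) + 284*(1/479) = ((-(-8)*(-1)/7 + 3) - 74)*(1/4) + 284/479 = ((-1*8/7 + 3) - 74)*(1/4) + 284/479 = ((-8/7 + 3) - 74)*(1/4) + 284/479 = (13/7 - 74)*(1/4) + 284/479 = -505/7*1/4 + 284/479 = -505/28 + 284/479 = -233943/13412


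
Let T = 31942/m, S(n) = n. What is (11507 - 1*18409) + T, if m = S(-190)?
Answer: -671661/95 ≈ -7070.1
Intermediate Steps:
m = -190
T = -15971/95 (T = 31942/(-190) = 31942*(-1/190) = -15971/95 ≈ -168.12)
(11507 - 1*18409) + T = (11507 - 1*18409) - 15971/95 = (11507 - 18409) - 15971/95 = -6902 - 15971/95 = -671661/95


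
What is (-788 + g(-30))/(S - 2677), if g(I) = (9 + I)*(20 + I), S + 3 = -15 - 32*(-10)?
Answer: 578/2375 ≈ 0.24337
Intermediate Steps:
S = 302 (S = -3 + (-15 - 32*(-10)) = -3 + (-15 + 320) = -3 + 305 = 302)
(-788 + g(-30))/(S - 2677) = (-788 + (180 + (-30)² + 29*(-30)))/(302 - 2677) = (-788 + (180 + 900 - 870))/(-2375) = (-788 + 210)*(-1/2375) = -578*(-1/2375) = 578/2375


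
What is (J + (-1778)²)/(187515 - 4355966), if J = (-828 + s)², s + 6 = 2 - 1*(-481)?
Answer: -193205/245203 ≈ -0.78794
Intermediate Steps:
s = 477 (s = -6 + (2 - 1*(-481)) = -6 + (2 + 481) = -6 + 483 = 477)
J = 123201 (J = (-828 + 477)² = (-351)² = 123201)
(J + (-1778)²)/(187515 - 4355966) = (123201 + (-1778)²)/(187515 - 4355966) = (123201 + 3161284)/(-4168451) = 3284485*(-1/4168451) = -193205/245203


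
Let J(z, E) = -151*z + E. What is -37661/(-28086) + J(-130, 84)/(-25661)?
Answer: 412731517/720714846 ≈ 0.57267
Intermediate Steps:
J(z, E) = E - 151*z
-37661/(-28086) + J(-130, 84)/(-25661) = -37661/(-28086) + (84 - 151*(-130))/(-25661) = -37661*(-1/28086) + (84 + 19630)*(-1/25661) = 37661/28086 + 19714*(-1/25661) = 37661/28086 - 19714/25661 = 412731517/720714846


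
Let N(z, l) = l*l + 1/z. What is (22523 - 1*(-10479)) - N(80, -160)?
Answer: 592159/80 ≈ 7402.0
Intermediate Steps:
N(z, l) = l² + 1/z
(22523 - 1*(-10479)) - N(80, -160) = (22523 - 1*(-10479)) - ((-160)² + 1/80) = (22523 + 10479) - (25600 + 1/80) = 33002 - 1*2048001/80 = 33002 - 2048001/80 = 592159/80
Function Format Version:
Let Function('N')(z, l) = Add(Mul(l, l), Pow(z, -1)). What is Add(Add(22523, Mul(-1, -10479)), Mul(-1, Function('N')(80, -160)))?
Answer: Rational(592159, 80) ≈ 7402.0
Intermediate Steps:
Function('N')(z, l) = Add(Pow(l, 2), Pow(z, -1))
Add(Add(22523, Mul(-1, -10479)), Mul(-1, Function('N')(80, -160))) = Add(Add(22523, Mul(-1, -10479)), Mul(-1, Add(Pow(-160, 2), Pow(80, -1)))) = Add(Add(22523, 10479), Mul(-1, Add(25600, Rational(1, 80)))) = Add(33002, Mul(-1, Rational(2048001, 80))) = Add(33002, Rational(-2048001, 80)) = Rational(592159, 80)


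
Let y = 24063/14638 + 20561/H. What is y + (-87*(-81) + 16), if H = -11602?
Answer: 23067077573/3265963 ≈ 7062.9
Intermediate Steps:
y = -419096/3265963 (y = 24063/14638 + 20561/(-11602) = 24063*(1/14638) + 20561*(-1/11602) = 1851/1126 - 20561/11602 = -419096/3265963 ≈ -0.12832)
y + (-87*(-81) + 16) = -419096/3265963 + (-87*(-81) + 16) = -419096/3265963 + (7047 + 16) = -419096/3265963 + 7063 = 23067077573/3265963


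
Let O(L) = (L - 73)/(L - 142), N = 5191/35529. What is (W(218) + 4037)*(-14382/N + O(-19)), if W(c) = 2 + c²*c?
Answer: -37071191724434922/36337 ≈ -1.0202e+12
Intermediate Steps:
W(c) = 2 + c³
N = 5191/35529 (N = 5191*(1/35529) = 5191/35529 ≈ 0.14611)
O(L) = (-73 + L)/(-142 + L)
(W(218) + 4037)*(-14382/N + O(-19)) = ((2 + 218³) + 4037)*(-14382/5191/35529 + (-73 - 19)/(-142 - 19)) = ((2 + 10360232) + 4037)*(-14382*35529/5191 - 92/(-161)) = (10360234 + 4037)*(-510978078/5191 - 1/161*(-92)) = 10364271*(-510978078/5191 + 4/7) = 10364271*(-3576825782/36337) = -37071191724434922/36337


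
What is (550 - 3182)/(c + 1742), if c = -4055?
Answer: 2632/2313 ≈ 1.1379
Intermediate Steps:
(550 - 3182)/(c + 1742) = (550 - 3182)/(-4055 + 1742) = -2632/(-2313) = -2632*(-1/2313) = 2632/2313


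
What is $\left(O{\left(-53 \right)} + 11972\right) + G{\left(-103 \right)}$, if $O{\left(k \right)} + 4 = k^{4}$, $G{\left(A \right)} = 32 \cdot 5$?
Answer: $7902609$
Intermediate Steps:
$G{\left(A \right)} = 160$
$O{\left(k \right)} = -4 + k^{4}$
$\left(O{\left(-53 \right)} + 11972\right) + G{\left(-103 \right)} = \left(\left(-4 + \left(-53\right)^{4}\right) + 11972\right) + 160 = \left(\left(-4 + 7890481\right) + 11972\right) + 160 = \left(7890477 + 11972\right) + 160 = 7902449 + 160 = 7902609$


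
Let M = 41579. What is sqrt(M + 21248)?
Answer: sqrt(62827) ≈ 250.65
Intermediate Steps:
sqrt(M + 21248) = sqrt(41579 + 21248) = sqrt(62827)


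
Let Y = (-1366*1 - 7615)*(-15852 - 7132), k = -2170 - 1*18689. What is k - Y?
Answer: -206440163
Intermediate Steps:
k = -20859 (k = -2170 - 18689 = -20859)
Y = 206419304 (Y = (-1366 - 7615)*(-22984) = -8981*(-22984) = 206419304)
k - Y = -20859 - 1*206419304 = -20859 - 206419304 = -206440163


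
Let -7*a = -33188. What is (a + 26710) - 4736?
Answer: 187006/7 ≈ 26715.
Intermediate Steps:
a = 33188/7 (a = -⅐*(-33188) = 33188/7 ≈ 4741.1)
(a + 26710) - 4736 = (33188/7 + 26710) - 4736 = 220158/7 - 4736 = 187006/7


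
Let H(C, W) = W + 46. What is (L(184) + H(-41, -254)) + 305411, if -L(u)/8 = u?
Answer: 303731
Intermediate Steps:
L(u) = -8*u
H(C, W) = 46 + W
(L(184) + H(-41, -254)) + 305411 = (-8*184 + (46 - 254)) + 305411 = (-1472 - 208) + 305411 = -1680 + 305411 = 303731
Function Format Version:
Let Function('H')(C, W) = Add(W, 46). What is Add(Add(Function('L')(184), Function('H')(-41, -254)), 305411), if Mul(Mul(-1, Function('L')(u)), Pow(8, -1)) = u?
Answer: 303731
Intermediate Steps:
Function('L')(u) = Mul(-8, u)
Function('H')(C, W) = Add(46, W)
Add(Add(Function('L')(184), Function('H')(-41, -254)), 305411) = Add(Add(Mul(-8, 184), Add(46, -254)), 305411) = Add(Add(-1472, -208), 305411) = Add(-1680, 305411) = 303731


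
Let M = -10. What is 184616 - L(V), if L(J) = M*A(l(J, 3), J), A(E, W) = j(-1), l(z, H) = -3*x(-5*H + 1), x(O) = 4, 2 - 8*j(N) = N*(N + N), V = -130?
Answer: 184616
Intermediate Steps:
j(N) = ¼ - N²/4 (j(N) = ¼ - N*(N + N)/8 = ¼ - N*2*N/8 = ¼ - N²/4)
l(z, H) = -12 (l(z, H) = -3*4 = -12)
A(E, W) = 0 (A(E, W) = ¼ - ¼*(-1)² = ¼ - ¼*1 = ¼ - ¼ = 0)
L(J) = 0 (L(J) = -10*0 = 0)
184616 - L(V) = 184616 - 1*0 = 184616 + 0 = 184616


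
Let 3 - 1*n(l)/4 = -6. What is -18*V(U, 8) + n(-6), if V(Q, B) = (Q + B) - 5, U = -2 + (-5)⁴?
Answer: -11232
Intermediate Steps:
n(l) = 36 (n(l) = 12 - 4*(-6) = 12 + 24 = 36)
U = 623 (U = -2 + 625 = 623)
V(Q, B) = -5 + B + Q (V(Q, B) = (B + Q) - 5 = -5 + B + Q)
-18*V(U, 8) + n(-6) = -18*(-5 + 8 + 623) + 36 = -18*626 + 36 = -11268 + 36 = -11232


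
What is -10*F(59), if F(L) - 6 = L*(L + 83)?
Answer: -83840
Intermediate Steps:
F(L) = 6 + L*(83 + L) (F(L) = 6 + L*(L + 83) = 6 + L*(83 + L))
-10*F(59) = -10*(6 + 59**2 + 83*59) = -10*(6 + 3481 + 4897) = -10*8384 = -1*83840 = -83840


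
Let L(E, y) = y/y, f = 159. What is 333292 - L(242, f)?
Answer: 333291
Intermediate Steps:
L(E, y) = 1
333292 - L(242, f) = 333292 - 1*1 = 333292 - 1 = 333291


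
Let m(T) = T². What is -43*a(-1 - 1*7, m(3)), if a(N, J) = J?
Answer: -387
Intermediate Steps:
-43*a(-1 - 1*7, m(3)) = -43*3² = -43*9 = -387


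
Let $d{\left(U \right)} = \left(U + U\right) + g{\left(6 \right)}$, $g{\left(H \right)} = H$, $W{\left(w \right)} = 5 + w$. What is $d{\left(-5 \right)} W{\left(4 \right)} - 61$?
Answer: $-97$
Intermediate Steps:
$d{\left(U \right)} = 6 + 2 U$ ($d{\left(U \right)} = \left(U + U\right) + 6 = 2 U + 6 = 6 + 2 U$)
$d{\left(-5 \right)} W{\left(4 \right)} - 61 = \left(6 + 2 \left(-5\right)\right) \left(5 + 4\right) - 61 = \left(6 - 10\right) 9 - 61 = \left(-4\right) 9 - 61 = -36 - 61 = -97$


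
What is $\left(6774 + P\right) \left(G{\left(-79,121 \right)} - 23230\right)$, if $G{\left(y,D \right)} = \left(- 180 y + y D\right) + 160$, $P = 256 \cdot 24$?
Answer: $-237807462$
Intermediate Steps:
$P = 6144$
$G{\left(y,D \right)} = 160 - 180 y + D y$ ($G{\left(y,D \right)} = \left(- 180 y + D y\right) + 160 = 160 - 180 y + D y$)
$\left(6774 + P\right) \left(G{\left(-79,121 \right)} - 23230\right) = \left(6774 + 6144\right) \left(\left(160 - -14220 + 121 \left(-79\right)\right) - 23230\right) = 12918 \left(\left(160 + 14220 - 9559\right) - 23230\right) = 12918 \left(4821 - 23230\right) = 12918 \left(-18409\right) = -237807462$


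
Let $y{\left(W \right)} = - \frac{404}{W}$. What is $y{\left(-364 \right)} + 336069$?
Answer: $\frac{30582380}{91} \approx 3.3607 \cdot 10^{5}$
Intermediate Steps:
$y{\left(-364 \right)} + 336069 = - \frac{404}{-364} + 336069 = \left(-404\right) \left(- \frac{1}{364}\right) + 336069 = \frac{101}{91} + 336069 = \frac{30582380}{91}$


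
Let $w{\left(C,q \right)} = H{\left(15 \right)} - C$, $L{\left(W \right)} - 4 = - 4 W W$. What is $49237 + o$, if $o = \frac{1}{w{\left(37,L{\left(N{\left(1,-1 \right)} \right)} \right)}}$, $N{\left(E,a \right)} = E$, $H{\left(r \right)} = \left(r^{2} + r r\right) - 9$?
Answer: $\frac{19891749}{404} \approx 49237.0$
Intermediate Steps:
$H{\left(r \right)} = -9 + 2 r^{2}$ ($H{\left(r \right)} = \left(r^{2} + r^{2}\right) - 9 = 2 r^{2} - 9 = -9 + 2 r^{2}$)
$L{\left(W \right)} = 4 - 4 W^{2}$ ($L{\left(W \right)} = 4 + - 4 W W = 4 - 4 W^{2}$)
$w{\left(C,q \right)} = 441 - C$ ($w{\left(C,q \right)} = \left(-9 + 2 \cdot 15^{2}\right) - C = \left(-9 + 2 \cdot 225\right) - C = \left(-9 + 450\right) - C = 441 - C$)
$o = \frac{1}{404}$ ($o = \frac{1}{441 - 37} = \frac{1}{404} \approx 0.0024752$)
$49237 + o = 49237 + \frac{1}{404} = \frac{19891749}{404}$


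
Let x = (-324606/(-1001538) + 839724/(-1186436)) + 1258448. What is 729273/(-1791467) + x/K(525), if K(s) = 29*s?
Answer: 5845836830263937256851/71074370034483626475 ≈ 82.250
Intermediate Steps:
x = 3279306785171428/2605834953 (x = (-324606*(-1/1001538) + 839724*(-1/1186436)) + 1258448 = (54101/166923 - 11049/15611) + 1258448 = -999761516/2605834953 + 1258448 = 3279306785171428/2605834953 ≈ 1.2584e+6)
729273/(-1791467) + x/K(525) = 729273/(-1791467) + 3279306785171428/(2605834953*((29*525))) = 729273*(-1/1791467) + (3279306785171428/2605834953)/15225 = -729273/1791467 + (3279306785171428/2605834953)*(1/15225) = -729273/1791467 + 3279306785171428/39673837159425 = 5845836830263937256851/71074370034483626475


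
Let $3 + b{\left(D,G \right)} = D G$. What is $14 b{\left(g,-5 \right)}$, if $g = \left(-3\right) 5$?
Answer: $1008$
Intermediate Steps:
$g = -15$
$b{\left(D,G \right)} = -3 + D G$
$14 b{\left(g,-5 \right)} = 14 \left(-3 - -75\right) = 14 \left(-3 + 75\right) = 14 \cdot 72 = 1008$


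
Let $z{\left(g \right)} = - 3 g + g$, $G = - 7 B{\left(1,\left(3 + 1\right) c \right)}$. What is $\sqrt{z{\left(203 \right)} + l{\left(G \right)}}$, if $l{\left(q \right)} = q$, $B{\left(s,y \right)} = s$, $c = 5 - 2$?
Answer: $i \sqrt{413} \approx 20.322 i$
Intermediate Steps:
$c = 3$
$G = -7$ ($G = \left(-7\right) 1 = -7$)
$z{\left(g \right)} = - 2 g$
$\sqrt{z{\left(203 \right)} + l{\left(G \right)}} = \sqrt{\left(-2\right) 203 - 7} = \sqrt{-406 - 7} = \sqrt{-413} = i \sqrt{413}$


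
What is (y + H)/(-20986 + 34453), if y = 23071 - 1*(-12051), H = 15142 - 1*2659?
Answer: 47605/13467 ≈ 3.5349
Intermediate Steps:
H = 12483 (H = 15142 - 2659 = 12483)
y = 35122 (y = 23071 + 12051 = 35122)
(y + H)/(-20986 + 34453) = (35122 + 12483)/(-20986 + 34453) = 47605/13467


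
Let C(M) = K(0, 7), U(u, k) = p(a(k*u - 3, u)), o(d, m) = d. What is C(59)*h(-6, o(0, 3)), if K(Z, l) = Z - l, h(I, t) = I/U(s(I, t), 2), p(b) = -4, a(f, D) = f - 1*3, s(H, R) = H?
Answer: -21/2 ≈ -10.500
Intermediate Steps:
a(f, D) = -3 + f (a(f, D) = f - 3 = -3 + f)
U(u, k) = -4
h(I, t) = -I/4 (h(I, t) = I/(-4) = I*(-1/4) = -I/4)
C(M) = -7 (C(M) = 0 - 1*7 = 0 - 7 = -7)
C(59)*h(-6, o(0, 3)) = -(-7)*(-6)/4 = -7*3/2 = -21/2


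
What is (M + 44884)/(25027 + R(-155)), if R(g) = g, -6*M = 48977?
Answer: 220327/149232 ≈ 1.4764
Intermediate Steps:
M = -48977/6 (M = -1/6*48977 = -48977/6 ≈ -8162.8)
(M + 44884)/(25027 + R(-155)) = (-48977/6 + 44884)/(25027 - 155) = (220327/6)/24872 = (220327/6)*(1/24872) = 220327/149232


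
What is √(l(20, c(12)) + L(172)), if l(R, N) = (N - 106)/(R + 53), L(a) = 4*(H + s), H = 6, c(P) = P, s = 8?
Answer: √291562/73 ≈ 7.3968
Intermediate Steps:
L(a) = 56 (L(a) = 4*(6 + 8) = 4*14 = 56)
l(R, N) = (-106 + N)/(53 + R)
√(l(20, c(12)) + L(172)) = √((-106 + 12)/(53 + 20) + 56) = √(-94/73 + 56) = √(3994/73) = √291562/73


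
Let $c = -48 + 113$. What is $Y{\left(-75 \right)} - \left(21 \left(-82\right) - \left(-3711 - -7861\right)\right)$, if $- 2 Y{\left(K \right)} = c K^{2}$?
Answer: $- \frac{353881}{2} \approx -1.7694 \cdot 10^{5}$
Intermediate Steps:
$c = 65$
$Y{\left(K \right)} = - \frac{65 K^{2}}{2}$
$Y{\left(-75 \right)} - \left(21 \left(-82\right) - \left(-3711 - -7861\right)\right) = - \frac{65 \left(-75\right)^{2}}{2} - \left(21 \left(-82\right) - \left(-3711 - -7861\right)\right) = \left(- \frac{65}{2}\right) 5625 - \left(-1722 - \left(-3711 + 7861\right)\right) = - \frac{365625}{2} - \left(-1722 - 4150\right) = - \frac{365625}{2} - -5872 = - \frac{365625}{2} + 5872 = - \frac{353881}{2}$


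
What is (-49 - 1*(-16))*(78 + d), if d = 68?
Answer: -4818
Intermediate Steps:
(-49 - 1*(-16))*(78 + d) = (-49 - 1*(-16))*(78 + 68) = (-49 + 16)*146 = -33*146 = -4818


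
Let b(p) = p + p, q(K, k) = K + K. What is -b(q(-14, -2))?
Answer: 56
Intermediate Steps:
q(K, k) = 2*K
b(p) = 2*p
-b(q(-14, -2)) = -2*2*(-14) = -2*(-28) = -1*(-56) = 56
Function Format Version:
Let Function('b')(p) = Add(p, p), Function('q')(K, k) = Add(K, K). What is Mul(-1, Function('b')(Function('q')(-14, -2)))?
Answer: 56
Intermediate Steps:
Function('q')(K, k) = Mul(2, K)
Function('b')(p) = Mul(2, p)
Mul(-1, Function('b')(Function('q')(-14, -2))) = Mul(-1, Mul(2, Mul(2, -14))) = Mul(-1, Mul(2, -28)) = Mul(-1, -56) = 56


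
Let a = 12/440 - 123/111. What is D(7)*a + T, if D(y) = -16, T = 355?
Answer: 757617/2035 ≈ 372.29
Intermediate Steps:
a = -4399/4070 (a = 12*(1/440) - 123*1/111 = 3/110 - 41/37 = -4399/4070 ≈ -1.0808)
D(7)*a + T = -16*(-4399/4070) + 355 = 35192/2035 + 355 = 757617/2035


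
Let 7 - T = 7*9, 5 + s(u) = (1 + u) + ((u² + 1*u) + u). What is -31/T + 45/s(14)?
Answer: 543/728 ≈ 0.74588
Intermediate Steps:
s(u) = -4 + u² + 3*u (s(u) = -5 + ((1 + u) + ((u² + 1*u) + u)) = -5 + ((1 + u) + ((u² + u) + u)) = -5 + ((1 + u) + ((u + u²) + u)) = -5 + ((1 + u) + (u² + 2*u)) = -5 + (1 + u² + 3*u) = -4 + u² + 3*u)
T = -56 (T = 7 - 7*9 = 7 - 1*63 = 7 - 63 = -56)
-31/T + 45/s(14) = -31/(-56) + 45/(-4 + 14² + 3*14) = -31*(-1/56) + 45/(-4 + 196 + 42) = 31/56 + 45/234 = 31/56 + 45*(1/234) = 31/56 + 5/26 = 543/728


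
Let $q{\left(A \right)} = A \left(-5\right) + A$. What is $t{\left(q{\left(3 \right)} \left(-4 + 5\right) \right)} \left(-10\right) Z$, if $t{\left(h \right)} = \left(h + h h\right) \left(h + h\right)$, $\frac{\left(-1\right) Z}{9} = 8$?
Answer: $-2280960$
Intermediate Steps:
$Z = -72$ ($Z = \left(-9\right) 8 = -72$)
$q{\left(A \right)} = - 4 A$ ($q{\left(A \right)} = - 5 A + A = - 4 A$)
$t{\left(h \right)} = 2 h \left(h + h^{2}\right)$ ($t{\left(h \right)} = \left(h + h^{2}\right) 2 h = 2 h \left(h + h^{2}\right)$)
$t{\left(q{\left(3 \right)} \left(-4 + 5\right) \right)} \left(-10\right) Z = 2 \left(\left(-4\right) 3 \left(-4 + 5\right)\right)^{2} \left(1 + \left(-4\right) 3 \left(-4 + 5\right)\right) \left(-10\right) \left(-72\right) = 2 \left(\left(-12\right) 1\right)^{2} \left(1 - 12\right) \left(-10\right) \left(-72\right) = 2 \left(-12\right)^{2} \left(1 - 12\right) \left(-10\right) \left(-72\right) = 2 \cdot 144 \left(-11\right) \left(-10\right) \left(-72\right) = \left(-3168\right) \left(-10\right) \left(-72\right) = 31680 \left(-72\right) = -2280960$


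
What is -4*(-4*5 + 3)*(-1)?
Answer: -68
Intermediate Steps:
-4*(-4*5 + 3)*(-1) = -4*(-20 + 3)*(-1) = -4*(-17)*(-1) = 68*(-1) = -68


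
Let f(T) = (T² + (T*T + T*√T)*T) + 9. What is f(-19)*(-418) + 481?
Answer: 2712883 - 150898*I*√19 ≈ 2.7129e+6 - 6.5775e+5*I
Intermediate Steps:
f(T) = 9 + T² + T*(T² + T^(3/2)) (f(T) = (T² + (T² + T^(3/2))*T) + 9 = (T² + T*(T² + T^(3/2))) + 9 = 9 + T² + T*(T² + T^(3/2)))
f(-19)*(-418) + 481 = (9 + (-19)² + (-19)³ + (-19)^(5/2))*(-418) + 481 = (9 + 361 - 6859 + 361*I*√19)*(-418) + 481 = (-6489 + 361*I*√19)*(-418) + 481 = (2712402 - 150898*I*√19) + 481 = 2712883 - 150898*I*√19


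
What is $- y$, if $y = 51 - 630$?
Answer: $579$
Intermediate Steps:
$y = -579$ ($y = 51 - 630 = -579$)
$- y = \left(-1\right) \left(-579\right) = 579$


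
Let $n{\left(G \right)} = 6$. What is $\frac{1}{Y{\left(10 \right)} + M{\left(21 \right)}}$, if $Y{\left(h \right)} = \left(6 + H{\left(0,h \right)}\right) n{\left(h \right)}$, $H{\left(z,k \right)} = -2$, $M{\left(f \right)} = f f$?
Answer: $\frac{1}{465} \approx 0.0021505$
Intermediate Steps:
$M{\left(f \right)} = f^{2}$
$Y{\left(h \right)} = 24$ ($Y{\left(h \right)} = \left(6 - 2\right) 6 = 4 \cdot 6 = 24$)
$\frac{1}{Y{\left(10 \right)} + M{\left(21 \right)}} = \frac{1}{24 + 21^{2}} = \frac{1}{24 + 441} = \frac{1}{465}$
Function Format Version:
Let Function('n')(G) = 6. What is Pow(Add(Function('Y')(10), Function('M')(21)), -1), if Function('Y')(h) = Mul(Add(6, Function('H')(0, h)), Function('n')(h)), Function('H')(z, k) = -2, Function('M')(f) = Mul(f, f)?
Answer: Rational(1, 465) ≈ 0.0021505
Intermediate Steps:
Function('M')(f) = Pow(f, 2)
Function('Y')(h) = 24 (Function('Y')(h) = Mul(Add(6, -2), 6) = Mul(4, 6) = 24)
Pow(Add(Function('Y')(10), Function('M')(21)), -1) = Pow(Add(24, Pow(21, 2)), -1) = Pow(Add(24, 441), -1) = Pow(465, -1) = Rational(1, 465)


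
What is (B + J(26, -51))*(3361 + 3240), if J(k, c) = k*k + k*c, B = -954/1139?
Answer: -4893347704/1139 ≈ -4.2962e+6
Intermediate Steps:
B = -954/1139 (B = -954*1/1139 = -954/1139 ≈ -0.83758)
J(k, c) = k² + c*k
(B + J(26, -51))*(3361 + 3240) = (-954/1139 + 26*(-51 + 26))*(3361 + 3240) = (-954/1139 + 26*(-25))*6601 = (-954/1139 - 650)*6601 = -741304/1139*6601 = -4893347704/1139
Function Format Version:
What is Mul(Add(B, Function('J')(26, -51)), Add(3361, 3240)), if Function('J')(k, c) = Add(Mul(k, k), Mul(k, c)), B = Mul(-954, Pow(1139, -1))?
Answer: Rational(-4893347704, 1139) ≈ -4.2962e+6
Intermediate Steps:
B = Rational(-954, 1139) (B = Mul(-954, Rational(1, 1139)) = Rational(-954, 1139) ≈ -0.83758)
Function('J')(k, c) = Add(Pow(k, 2), Mul(c, k))
Mul(Add(B, Function('J')(26, -51)), Add(3361, 3240)) = Mul(Add(Rational(-954, 1139), Mul(26, Add(-51, 26))), Add(3361, 3240)) = Mul(Add(Rational(-954, 1139), Mul(26, -25)), 6601) = Mul(Add(Rational(-954, 1139), -650), 6601) = Mul(Rational(-741304, 1139), 6601) = Rational(-4893347704, 1139)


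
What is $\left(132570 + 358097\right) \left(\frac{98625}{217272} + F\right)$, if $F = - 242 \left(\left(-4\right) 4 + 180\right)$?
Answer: $- \frac{1410339288798279}{72424} \approx -1.9473 \cdot 10^{10}$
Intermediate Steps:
$F = -39688$ ($F = - 242 \left(-16 + 180\right) = \left(-242\right) 164 = -39688$)
$\left(132570 + 358097\right) \left(\frac{98625}{217272} + F\right) = \left(132570 + 358097\right) \left(\frac{98625}{217272} - 39688\right) = 490667 \left(98625 \cdot \frac{1}{217272} - 39688\right) = 490667 \left(\frac{32875}{72424} - 39688\right) = 490667 \left(- \frac{2874330837}{72424}\right) = - \frac{1410339288798279}{72424}$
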